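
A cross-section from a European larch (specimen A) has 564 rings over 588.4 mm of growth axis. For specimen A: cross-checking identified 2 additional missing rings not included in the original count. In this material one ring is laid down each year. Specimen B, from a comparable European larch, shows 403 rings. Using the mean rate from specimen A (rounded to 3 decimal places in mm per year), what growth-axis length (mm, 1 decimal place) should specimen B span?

Specimen A: adjusted count: 564 + 2 = 566 rings.
A: 588.4 mm over 566 years gives 588.4 / 566 ≈ 1.040 mm/yr.
For B, 1.040 mm/year × 403 years = 419.1 mm.

419.1 mm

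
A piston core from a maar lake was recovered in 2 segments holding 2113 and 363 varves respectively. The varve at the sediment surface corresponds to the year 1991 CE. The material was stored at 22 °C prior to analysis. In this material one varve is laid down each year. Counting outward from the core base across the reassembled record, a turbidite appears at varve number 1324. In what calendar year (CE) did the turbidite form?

839 CE

Total varves = 2113 + 363 = 2476.
The turbidite sits at varve 1324 from the core base, so 2476 − 1324 = 1152 varves formed after it.
1991 − 1152 = 839 CE.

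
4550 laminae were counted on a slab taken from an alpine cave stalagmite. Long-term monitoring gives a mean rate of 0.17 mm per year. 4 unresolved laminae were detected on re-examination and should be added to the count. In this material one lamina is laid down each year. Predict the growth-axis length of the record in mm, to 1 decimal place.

Adjusted count: 4550 + 4 = 4554 laminae.
Length ≈ 0.17 × 4554 = 774.2 mm.

774.2 mm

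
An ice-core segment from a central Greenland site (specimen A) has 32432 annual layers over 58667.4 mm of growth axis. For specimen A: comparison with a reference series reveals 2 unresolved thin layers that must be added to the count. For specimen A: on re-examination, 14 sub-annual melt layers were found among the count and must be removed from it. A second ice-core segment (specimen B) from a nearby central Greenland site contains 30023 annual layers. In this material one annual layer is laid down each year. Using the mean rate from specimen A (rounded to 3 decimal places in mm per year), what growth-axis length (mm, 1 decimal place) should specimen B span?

54341.6 mm

Specimen A: adjusted count: 32432 − 14 + 2 = 32420 annual layers.
A: Extension rate ≈ 58667.4 / 32420 = 1.810 mm per year.
Length of B = 1.810 × 30023 = 54341.6 mm.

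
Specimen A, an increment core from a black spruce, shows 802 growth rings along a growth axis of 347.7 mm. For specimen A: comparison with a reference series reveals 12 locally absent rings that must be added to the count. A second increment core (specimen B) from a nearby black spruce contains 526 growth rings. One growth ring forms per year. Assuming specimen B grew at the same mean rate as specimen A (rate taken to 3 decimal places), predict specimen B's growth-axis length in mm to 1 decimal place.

224.6 mm

Specimen A: adjusted count: 802 + 12 = 814 growth rings.
A: 347.7 mm over 814 years gives 347.7 / 814 ≈ 0.427 mm/yr.
For B, 0.427 mm/year × 526 years = 224.6 mm.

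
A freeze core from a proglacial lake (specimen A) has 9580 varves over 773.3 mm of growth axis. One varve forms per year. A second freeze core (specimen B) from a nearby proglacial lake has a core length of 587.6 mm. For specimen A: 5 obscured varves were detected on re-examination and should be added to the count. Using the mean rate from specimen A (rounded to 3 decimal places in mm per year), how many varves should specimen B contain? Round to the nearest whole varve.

Specimen A: correcting the raw count gives 9580 + 5 = 9585 true varves.
A: 773.3 mm over 9585 years gives 773.3 / 9585 ≈ 0.081 mm/year.
Specimen B: 587.6 mm / 0.081 mm per year = 7254.32 years ≈ 7254 varves.

7254 varves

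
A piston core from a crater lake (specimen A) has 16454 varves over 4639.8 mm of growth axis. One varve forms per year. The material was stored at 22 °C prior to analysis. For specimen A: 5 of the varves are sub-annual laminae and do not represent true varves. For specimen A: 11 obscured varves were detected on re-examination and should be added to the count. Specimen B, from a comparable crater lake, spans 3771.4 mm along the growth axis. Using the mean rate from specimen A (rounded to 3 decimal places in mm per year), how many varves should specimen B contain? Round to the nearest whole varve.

13374 varves

Specimen A: adjusted count: 16454 − 5 + 11 = 16460 varves.
A: Mean rate = 4639.8 mm / 16460 years ≈ 0.282 mm per year.
B spans 3771.4 / 0.282 = 13373.76 years ≈ 13374 varves.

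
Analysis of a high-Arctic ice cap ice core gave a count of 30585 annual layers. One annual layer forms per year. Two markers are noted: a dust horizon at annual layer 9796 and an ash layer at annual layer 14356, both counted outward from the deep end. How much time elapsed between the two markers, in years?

The two markers are separated by 14356 − 9796 = 4560 annual layers.
One annual layer per year makes the interval 4560 years.

4560 yr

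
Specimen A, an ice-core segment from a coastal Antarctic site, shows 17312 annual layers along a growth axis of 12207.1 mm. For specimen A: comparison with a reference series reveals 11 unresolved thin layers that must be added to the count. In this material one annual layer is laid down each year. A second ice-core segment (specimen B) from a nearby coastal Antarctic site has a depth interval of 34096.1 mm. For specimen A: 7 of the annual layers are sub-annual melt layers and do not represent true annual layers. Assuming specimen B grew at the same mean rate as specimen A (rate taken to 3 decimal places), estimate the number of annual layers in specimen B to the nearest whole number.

48363 annual layers

Specimen A: correcting the raw count gives 17312 − 7 + 11 = 17316 true annual layers.
A: Mean rate = 12207.1 mm / 17316 years ≈ 0.705 mm/year.
Specimen B: 34096.1 mm / 0.705 mm per year = 48363.26 years ≈ 48363 annual layers.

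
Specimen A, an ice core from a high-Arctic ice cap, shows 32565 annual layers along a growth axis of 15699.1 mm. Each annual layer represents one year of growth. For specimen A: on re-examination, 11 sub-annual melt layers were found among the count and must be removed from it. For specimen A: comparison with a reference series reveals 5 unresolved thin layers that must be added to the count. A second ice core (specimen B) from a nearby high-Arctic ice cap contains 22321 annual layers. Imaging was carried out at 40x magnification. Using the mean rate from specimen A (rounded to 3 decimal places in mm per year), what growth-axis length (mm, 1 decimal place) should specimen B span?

Specimen A: true annual layer count = 32565 − 11 + 5 = 32559.
A: 15699.1 mm over 32559 years gives 15699.1 / 32559 ≈ 0.482 mm/yr.
For B, 0.482 mm/year × 22321 years = 10758.7 mm.

10758.7 mm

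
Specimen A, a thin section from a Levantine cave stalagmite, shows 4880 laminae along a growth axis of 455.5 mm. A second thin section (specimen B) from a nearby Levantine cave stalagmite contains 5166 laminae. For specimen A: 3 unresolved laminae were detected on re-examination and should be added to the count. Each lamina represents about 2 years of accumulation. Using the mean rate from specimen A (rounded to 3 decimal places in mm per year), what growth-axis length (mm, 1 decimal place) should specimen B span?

485.6 mm

Specimen A: correcting the raw count gives 4880 + 3 = 4883 true laminae.
Specimen A: at 2 years per lamina, 4883 × 2 = 9766 years.
A: Mean rate = 455.5 mm / 9766 years ≈ 0.047 mm per year.
Specimen B: 5166 laminae at 2 years each span 5166 × 2 = 10332 years. Length of B = 0.047 × 10332 = 485.6 mm.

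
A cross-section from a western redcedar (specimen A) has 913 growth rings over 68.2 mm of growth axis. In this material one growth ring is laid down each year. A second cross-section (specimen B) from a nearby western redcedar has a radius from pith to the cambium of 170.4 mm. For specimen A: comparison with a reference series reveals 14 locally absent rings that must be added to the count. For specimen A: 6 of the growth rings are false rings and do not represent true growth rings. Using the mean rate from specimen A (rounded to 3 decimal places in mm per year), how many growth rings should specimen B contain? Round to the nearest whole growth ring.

2303 growth rings

Specimen A: after corrections the count is 913 − 6 + 14 = 921 growth rings.
A: Extension rate ≈ 68.2 / 921 = 0.074 mm per year.
Specimen B: 170.4 mm / 0.074 mm per year = 2302.70 years ≈ 2303 growth rings.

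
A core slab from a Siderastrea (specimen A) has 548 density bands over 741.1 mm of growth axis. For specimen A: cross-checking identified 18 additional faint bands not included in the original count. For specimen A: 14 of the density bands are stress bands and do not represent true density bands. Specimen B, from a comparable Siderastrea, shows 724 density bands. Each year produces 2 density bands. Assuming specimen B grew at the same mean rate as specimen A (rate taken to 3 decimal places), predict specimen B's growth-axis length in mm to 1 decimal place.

Specimen A: after corrections the count is 548 − 14 + 18 = 552 density bands.
Specimen A: dividing by 2 density bands per year: 552 / 2 = 276 years.
A: 741.1 mm over 276 years gives 741.1 / 276 ≈ 2.685 mm/yr.
Specimen B: with 2 density bands per year, 724 / 2 = 362 years. B's length ≈ 2.685 × 362 = 972.0 mm.

972.0 mm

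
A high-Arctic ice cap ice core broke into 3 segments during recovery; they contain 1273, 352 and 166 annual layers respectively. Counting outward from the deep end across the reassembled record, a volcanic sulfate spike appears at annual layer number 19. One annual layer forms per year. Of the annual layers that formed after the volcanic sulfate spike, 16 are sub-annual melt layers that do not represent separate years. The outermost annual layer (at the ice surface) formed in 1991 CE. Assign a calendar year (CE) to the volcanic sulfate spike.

235 CE

Total annual layers = 1273 + 352 + 166 = 1791.
Between annual layer 19 and the ice surface there are 1791 − 19 = 1772 annual layers.
Excluding 16 false annual layers: 1772 − 16 = 1756.
The annual layer at the ice surface is 1991 CE, so the volcanic sulfate spike dates to 1991 − 1756 = 235 CE.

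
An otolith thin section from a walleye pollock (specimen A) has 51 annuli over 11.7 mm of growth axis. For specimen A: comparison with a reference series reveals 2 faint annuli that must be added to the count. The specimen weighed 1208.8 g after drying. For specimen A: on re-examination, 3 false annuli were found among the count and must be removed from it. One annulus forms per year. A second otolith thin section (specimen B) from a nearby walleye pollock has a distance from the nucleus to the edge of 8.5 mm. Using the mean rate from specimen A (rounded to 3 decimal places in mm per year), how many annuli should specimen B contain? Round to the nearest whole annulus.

Specimen A: after corrections the count is 51 − 3 + 2 = 50 annuli.
A: Extension rate ≈ 11.7 / 50 = 0.234 mm/year.
Specimen B: 8.5 mm / 0.234 mm per year = 36.32 years ≈ 36 annuli.

36 annuli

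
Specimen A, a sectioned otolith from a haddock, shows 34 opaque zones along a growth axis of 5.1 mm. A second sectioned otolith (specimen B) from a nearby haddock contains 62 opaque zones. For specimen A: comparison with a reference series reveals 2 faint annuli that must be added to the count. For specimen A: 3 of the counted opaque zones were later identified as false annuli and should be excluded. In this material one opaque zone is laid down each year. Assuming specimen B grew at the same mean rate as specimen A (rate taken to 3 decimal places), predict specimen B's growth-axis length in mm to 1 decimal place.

Specimen A: correcting the raw count gives 34 − 3 + 2 = 33 true opaque zones.
A: Extension rate ≈ 5.1 / 33 = 0.155 mm per year.
B's length ≈ 0.155 × 62 = 9.6 mm.

9.6 mm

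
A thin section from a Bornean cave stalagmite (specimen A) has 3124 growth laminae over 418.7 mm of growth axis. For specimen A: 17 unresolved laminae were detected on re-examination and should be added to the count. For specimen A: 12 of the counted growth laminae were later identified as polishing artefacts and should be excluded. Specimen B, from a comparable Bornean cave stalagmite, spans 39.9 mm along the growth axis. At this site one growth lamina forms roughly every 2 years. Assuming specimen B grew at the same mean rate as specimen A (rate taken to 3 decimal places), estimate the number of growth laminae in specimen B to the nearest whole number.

Specimen A: correcting the raw count gives 3124 − 12 + 17 = 3129 true growth laminae.
Specimen A: 3129 growth laminae at 2 years each span 3129 × 2 = 6258 years.
A: Mean rate = 418.7 mm / 6258 years ≈ 0.067 mm/year.
Specimen B: 39.9 mm / 0.067 mm per year = 595.52 years; at 2 years per growth lamina that is 595.52 / 2 ≈ 298 growth laminae.

298 growth laminae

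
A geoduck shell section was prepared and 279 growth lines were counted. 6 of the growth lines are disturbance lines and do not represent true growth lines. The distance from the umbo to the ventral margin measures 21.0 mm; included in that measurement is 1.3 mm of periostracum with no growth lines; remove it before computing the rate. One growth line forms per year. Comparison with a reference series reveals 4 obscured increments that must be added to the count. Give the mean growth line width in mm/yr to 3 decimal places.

Adjusted count: 279 − 6 + 4 = 277 growth lines.
Net length = 21.0 − 1.3 = 19.7 mm.
19.7 mm over 277 years gives 19.7 / 277 ≈ 0.071 mm/yr.

0.071 mm/yr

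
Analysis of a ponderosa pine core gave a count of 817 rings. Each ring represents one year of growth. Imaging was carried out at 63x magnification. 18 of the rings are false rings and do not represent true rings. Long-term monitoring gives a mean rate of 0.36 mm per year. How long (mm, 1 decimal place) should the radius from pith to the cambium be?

287.6 mm

After corrections the count is 817 − 18 = 799 rings.
799 years at 0.36 mm/year gives 0.36 × 799 = 287.6 mm.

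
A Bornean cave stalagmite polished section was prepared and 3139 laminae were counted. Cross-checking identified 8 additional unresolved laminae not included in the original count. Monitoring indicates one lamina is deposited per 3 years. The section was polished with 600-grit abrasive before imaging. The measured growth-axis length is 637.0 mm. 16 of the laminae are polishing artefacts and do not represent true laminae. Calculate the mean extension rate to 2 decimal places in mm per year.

0.07 mm per year

Correcting the raw count gives 3139 − 16 + 8 = 3131 true laminae.
At 3 years per lamina, 3131 × 3 = 9393 years.
637.0 mm over 9393 years gives 637.0 / 9393 ≈ 0.07 mm per year.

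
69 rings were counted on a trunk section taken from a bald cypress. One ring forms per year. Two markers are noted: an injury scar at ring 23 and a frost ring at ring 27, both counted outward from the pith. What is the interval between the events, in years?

Separation: 27 − 23 = 4 rings.
One ring per year makes the interval 4 years.

4 years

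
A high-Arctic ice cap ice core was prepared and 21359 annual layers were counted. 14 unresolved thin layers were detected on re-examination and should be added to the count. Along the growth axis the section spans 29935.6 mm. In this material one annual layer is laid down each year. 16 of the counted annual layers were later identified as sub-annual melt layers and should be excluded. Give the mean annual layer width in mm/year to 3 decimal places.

1.402 mm/year

Adjusted count: 21359 − 16 + 14 = 21357 annual layers.
Mean rate = 29935.6 mm / 21357 years ≈ 1.402 mm/year.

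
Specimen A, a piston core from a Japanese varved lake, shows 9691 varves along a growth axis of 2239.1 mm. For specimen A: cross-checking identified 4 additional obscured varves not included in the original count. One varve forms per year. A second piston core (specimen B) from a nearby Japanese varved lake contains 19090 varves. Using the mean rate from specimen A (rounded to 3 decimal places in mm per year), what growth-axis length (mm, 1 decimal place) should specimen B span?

4409.8 mm

Specimen A: after corrections the count is 9691 + 4 = 9695 varves.
A: Extension rate ≈ 2239.1 / 9695 = 0.231 mm per year.
For B, 0.231 mm/year × 19090 years = 4409.8 mm.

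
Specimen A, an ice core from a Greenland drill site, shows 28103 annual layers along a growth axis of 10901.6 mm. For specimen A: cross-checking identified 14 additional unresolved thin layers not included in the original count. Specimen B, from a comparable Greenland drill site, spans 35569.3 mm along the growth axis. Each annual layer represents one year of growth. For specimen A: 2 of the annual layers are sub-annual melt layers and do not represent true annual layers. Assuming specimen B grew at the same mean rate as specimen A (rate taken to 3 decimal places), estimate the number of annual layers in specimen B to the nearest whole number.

91673 annual layers

Specimen A: adjusted count: 28103 − 2 + 14 = 28115 annual layers.
A: Mean rate = 10901.6 mm / 28115 years ≈ 0.388 mm/year.
For B, 35569.3 / 0.388 = 91673.45 years ≈ 91673 annual layers.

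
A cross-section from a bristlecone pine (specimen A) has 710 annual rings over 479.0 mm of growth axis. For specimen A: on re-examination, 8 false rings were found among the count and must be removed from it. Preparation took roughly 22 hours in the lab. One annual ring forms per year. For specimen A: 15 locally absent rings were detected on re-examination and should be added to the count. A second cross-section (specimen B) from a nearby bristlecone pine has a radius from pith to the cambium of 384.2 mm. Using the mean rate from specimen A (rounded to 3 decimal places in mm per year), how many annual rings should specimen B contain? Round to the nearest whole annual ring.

575 annual rings

Specimen A: after corrections the count is 710 − 8 + 15 = 717 annual rings.
A: 479.0 mm over 717 years gives 479.0 / 717 ≈ 0.668 mm per year.
Specimen B: 384.2 mm / 0.668 mm per year = 575.15 years ≈ 575 annual rings.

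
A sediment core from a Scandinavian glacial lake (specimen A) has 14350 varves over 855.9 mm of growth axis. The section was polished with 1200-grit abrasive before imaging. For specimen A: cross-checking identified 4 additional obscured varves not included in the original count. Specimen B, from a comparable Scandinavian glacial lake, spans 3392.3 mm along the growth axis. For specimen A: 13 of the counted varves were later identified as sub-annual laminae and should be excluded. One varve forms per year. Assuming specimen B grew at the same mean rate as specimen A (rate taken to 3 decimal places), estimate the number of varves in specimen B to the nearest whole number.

Specimen A: after corrections the count is 14350 − 13 + 4 = 14341 varves.
A: Mean rate = 855.9 mm / 14341 years ≈ 0.060 mm/year.
Specimen B: 3392.3 mm / 0.060 mm per year = 56538.33 years ≈ 56538 varves.

56538 varves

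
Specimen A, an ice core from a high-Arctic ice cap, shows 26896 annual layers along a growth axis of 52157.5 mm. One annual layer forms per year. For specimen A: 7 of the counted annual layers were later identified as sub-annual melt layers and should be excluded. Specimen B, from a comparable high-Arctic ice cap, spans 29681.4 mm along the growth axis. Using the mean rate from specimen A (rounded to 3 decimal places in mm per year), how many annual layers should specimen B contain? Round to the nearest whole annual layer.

Specimen A: correcting the raw count gives 26896 − 7 = 26889 true annual layers.
A: Extension rate ≈ 52157.5 / 26889 = 1.940 mm/yr.
Specimen B: 29681.4 mm / 1.940 mm per year = 15299.69 years ≈ 15300 annual layers.

15300 annual layers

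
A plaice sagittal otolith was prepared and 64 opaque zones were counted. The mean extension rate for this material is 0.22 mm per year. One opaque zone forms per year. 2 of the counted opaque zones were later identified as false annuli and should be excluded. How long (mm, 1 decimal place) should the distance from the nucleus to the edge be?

13.6 mm

True opaque zone count = 64 − 2 = 62.
Length ≈ 0.22 × 62 = 13.6 mm.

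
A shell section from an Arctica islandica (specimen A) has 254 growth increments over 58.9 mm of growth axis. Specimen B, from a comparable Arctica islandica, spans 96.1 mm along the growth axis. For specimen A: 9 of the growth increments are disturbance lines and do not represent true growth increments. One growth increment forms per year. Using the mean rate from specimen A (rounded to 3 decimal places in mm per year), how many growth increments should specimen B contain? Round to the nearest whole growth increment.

Specimen A: true growth increment count = 254 − 9 = 245.
A: Mean rate = 58.9 mm / 245 years ≈ 0.240 mm per year.
For B, 96.1 / 0.240 = 400.42 years ≈ 400 growth increments.

400 growth increments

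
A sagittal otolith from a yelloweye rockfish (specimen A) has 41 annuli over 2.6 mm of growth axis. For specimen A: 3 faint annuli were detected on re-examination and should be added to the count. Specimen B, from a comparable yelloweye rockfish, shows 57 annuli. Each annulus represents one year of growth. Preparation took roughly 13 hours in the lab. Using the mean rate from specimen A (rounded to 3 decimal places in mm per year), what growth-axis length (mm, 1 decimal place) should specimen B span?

Specimen A: after corrections the count is 41 + 3 = 44 annuli.
A: Mean rate = 2.6 mm / 44 years ≈ 0.059 mm per year.
For B, 0.059 mm/year × 57 years = 3.4 mm.

3.4 mm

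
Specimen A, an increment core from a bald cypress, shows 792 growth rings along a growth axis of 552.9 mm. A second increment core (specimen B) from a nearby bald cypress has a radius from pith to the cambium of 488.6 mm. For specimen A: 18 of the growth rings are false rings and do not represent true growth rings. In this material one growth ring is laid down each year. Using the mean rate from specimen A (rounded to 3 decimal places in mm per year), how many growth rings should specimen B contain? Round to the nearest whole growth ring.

684 growth rings

Specimen A: true growth ring count = 792 − 18 = 774.
A: Extension rate ≈ 552.9 / 774 = 0.714 mm/year.
Specimen B: 488.6 mm / 0.714 mm per year = 684.31 years ≈ 684 growth rings.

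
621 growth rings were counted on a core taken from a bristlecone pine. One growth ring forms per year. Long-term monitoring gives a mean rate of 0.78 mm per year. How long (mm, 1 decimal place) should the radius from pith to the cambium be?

The record spans 621 years at 0.78 mm per year.
621 years at 0.78 mm/year gives 0.78 × 621 = 484.4 mm.

484.4 mm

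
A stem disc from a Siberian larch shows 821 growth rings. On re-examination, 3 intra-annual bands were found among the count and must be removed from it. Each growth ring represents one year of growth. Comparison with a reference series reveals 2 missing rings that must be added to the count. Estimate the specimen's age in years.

Adjusted count: 821 − 3 + 2 = 820 growth rings.
One growth ring per year makes the duration 820 years.

820 years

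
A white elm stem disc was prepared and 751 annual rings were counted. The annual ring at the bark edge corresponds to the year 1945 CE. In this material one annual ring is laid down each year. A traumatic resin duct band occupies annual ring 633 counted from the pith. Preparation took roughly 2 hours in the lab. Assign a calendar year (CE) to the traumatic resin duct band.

1827 CE

Between annual ring 633 and the bark edge there are 751 − 633 = 118 annual rings.
Counting back 118 years from 1945 CE places the traumatic resin duct band in 1945 − 118 = 1827 CE.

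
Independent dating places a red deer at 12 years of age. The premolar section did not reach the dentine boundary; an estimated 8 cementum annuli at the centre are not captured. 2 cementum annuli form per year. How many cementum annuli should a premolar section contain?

With 2 cementum annuli per year, 12 years would produce 12 × 2 = 24 cementum annuli.
Subtracting the 8 cementum annuli not captured gives 24 − 8 = 16 cementum annuli in the record.

16 cementum annuli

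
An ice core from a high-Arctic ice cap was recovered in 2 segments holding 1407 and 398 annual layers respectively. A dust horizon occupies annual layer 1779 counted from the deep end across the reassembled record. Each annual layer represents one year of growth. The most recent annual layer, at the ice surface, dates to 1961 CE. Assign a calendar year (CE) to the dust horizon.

1935 CE

Total annual layers = 1407 + 398 = 1805.
Between annual layer 1779 and the ice surface there are 1805 − 1779 = 26 annual layers.
The annual layer at the ice surface is 1961 CE, so the dust horizon dates to 1961 − 26 = 1935 CE.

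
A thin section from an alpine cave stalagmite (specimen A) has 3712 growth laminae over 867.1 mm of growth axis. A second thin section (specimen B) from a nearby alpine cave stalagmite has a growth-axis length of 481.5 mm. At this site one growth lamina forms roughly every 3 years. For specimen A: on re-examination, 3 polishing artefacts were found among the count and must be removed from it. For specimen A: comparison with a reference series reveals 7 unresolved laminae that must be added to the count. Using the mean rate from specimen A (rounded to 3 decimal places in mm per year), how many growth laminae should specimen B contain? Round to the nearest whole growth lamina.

2058 growth laminae

Specimen A: correcting the raw count gives 3712 − 3 + 7 = 3716 true growth laminae.
Specimen A: 3716 growth laminae at 3 years each span 3716 × 3 = 11148 years.
A: 867.1 mm over 11148 years gives 867.1 / 11148 ≈ 0.078 mm/year.
B spans 481.5 / 0.078 = 6173.08 years; at 3 years per growth lamina that is 6173.08 / 3 ≈ 2058 growth laminae.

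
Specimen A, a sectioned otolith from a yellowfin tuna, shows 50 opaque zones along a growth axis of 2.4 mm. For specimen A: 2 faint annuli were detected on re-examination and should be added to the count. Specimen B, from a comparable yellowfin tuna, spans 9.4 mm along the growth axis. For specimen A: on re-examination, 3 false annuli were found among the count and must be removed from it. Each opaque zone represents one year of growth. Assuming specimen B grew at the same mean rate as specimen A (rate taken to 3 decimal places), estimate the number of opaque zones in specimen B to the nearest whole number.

192 opaque zones

Specimen A: after corrections the count is 50 − 3 + 2 = 49 opaque zones.
A: Extension rate ≈ 2.4 / 49 = 0.049 mm/year.
B spans 9.4 / 0.049 = 191.84 years ≈ 192 opaque zones.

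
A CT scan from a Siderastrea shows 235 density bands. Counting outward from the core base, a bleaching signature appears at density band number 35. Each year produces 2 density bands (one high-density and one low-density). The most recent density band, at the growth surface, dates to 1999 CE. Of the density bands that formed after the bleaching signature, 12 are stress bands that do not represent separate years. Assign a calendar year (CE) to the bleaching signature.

1905 CE

The bleaching signature sits at density band 35 from the core base, so 235 − 35 = 200 density bands formed after it.
Removing the 12 false density bands leaves 200 − 12 = 188 true density bands beyond the bleaching signature.
188 density bands at 2 per year is 188 / 2 = 94 years.
1999 − 94 = 1905 CE.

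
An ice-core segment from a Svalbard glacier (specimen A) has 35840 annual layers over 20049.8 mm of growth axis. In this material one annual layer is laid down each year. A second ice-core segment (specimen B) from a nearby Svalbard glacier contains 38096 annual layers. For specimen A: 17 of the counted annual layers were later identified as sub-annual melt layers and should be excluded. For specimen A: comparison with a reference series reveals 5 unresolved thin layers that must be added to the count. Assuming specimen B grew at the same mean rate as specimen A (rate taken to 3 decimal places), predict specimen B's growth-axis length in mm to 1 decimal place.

Specimen A: true annual layer count = 35840 − 17 + 5 = 35828.
A: 20049.8 mm over 35828 years gives 20049.8 / 35828 ≈ 0.560 mm/year.
Length of B = 0.560 × 38096 = 21333.8 mm.

21333.8 mm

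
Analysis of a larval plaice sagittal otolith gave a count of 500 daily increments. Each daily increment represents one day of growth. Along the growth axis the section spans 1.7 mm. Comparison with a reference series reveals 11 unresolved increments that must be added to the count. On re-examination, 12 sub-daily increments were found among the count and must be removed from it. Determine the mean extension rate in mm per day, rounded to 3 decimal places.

0.003 mm per day

Adjusted count: 500 − 12 + 11 = 499 daily increments.
Extension rate ≈ 1.7 / 499 = 0.003 mm per day.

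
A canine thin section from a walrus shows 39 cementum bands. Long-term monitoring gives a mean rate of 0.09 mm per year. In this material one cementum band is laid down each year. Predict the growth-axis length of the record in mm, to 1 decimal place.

39 years of growth are recorded.
39 years at 0.09 mm/year gives 0.09 × 39 = 3.5 mm.

3.5 mm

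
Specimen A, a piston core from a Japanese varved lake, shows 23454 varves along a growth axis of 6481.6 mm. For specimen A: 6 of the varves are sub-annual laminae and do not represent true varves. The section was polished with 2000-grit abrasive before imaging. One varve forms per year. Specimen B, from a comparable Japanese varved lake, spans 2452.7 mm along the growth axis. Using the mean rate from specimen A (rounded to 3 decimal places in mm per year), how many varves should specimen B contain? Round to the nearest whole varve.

Specimen A: correcting the raw count gives 23454 − 6 = 23448 true varves.
A: 6481.6 mm over 23448 years gives 6481.6 / 23448 ≈ 0.276 mm/yr.
B spans 2452.7 / 0.276 = 8886.59 years ≈ 8887 varves.

8887 varves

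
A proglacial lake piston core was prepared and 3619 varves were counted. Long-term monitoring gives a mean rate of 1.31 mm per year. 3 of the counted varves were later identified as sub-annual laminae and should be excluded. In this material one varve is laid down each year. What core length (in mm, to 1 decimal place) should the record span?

4737.0 mm

Correcting the raw count gives 3619 − 3 = 3616 true varves.
Length ≈ 1.31 × 3616 = 4737.0 mm.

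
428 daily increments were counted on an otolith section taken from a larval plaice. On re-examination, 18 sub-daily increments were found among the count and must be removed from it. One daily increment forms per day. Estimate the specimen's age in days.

True daily increment count = 428 − 18 = 410.
With a one-to-one daily increment periodicity this is 410 days.

410 d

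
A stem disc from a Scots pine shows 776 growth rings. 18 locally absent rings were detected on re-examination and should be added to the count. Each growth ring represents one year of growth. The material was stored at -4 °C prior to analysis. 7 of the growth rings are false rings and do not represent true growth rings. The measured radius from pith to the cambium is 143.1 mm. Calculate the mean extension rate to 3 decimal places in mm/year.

0.182 mm/year

After corrections the count is 776 − 7 + 18 = 787 growth rings.
143.1 mm over 787 years gives 143.1 / 787 ≈ 0.182 mm/year.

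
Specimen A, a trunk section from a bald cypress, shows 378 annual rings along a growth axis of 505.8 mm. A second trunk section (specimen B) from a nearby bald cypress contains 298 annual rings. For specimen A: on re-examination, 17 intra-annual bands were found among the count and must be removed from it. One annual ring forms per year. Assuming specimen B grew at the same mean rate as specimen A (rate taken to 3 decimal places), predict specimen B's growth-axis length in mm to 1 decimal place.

417.5 mm

Specimen A: after corrections the count is 378 − 17 = 361 annual rings.
A: 505.8 mm over 361 years gives 505.8 / 361 ≈ 1.401 mm/yr.
Length of B = 1.401 × 298 = 417.5 mm.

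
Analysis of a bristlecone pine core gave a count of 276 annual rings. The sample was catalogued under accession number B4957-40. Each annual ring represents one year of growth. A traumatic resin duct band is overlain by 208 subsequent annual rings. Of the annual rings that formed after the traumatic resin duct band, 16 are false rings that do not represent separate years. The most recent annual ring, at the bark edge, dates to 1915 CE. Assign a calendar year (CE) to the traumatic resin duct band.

208 annual rings formed after the traumatic resin duct band.
Excluding 16 false annual rings: 208 − 16 = 192.
1915 − 192 = 1723 CE.

1723 CE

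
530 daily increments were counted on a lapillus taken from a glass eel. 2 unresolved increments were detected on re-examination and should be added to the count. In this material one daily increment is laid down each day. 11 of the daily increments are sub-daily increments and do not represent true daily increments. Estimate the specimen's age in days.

After corrections the count is 530 − 11 + 2 = 521 daily increments.
One daily increment per day makes the duration 521 days.

521 days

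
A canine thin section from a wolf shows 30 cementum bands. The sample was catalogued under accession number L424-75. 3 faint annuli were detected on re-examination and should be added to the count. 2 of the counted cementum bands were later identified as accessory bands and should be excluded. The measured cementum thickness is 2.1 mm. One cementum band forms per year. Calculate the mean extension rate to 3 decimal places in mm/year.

True cementum band count = 30 − 2 + 3 = 31.
2.1 mm over 31 years gives 2.1 / 31 ≈ 0.068 mm/year.

0.068 mm/year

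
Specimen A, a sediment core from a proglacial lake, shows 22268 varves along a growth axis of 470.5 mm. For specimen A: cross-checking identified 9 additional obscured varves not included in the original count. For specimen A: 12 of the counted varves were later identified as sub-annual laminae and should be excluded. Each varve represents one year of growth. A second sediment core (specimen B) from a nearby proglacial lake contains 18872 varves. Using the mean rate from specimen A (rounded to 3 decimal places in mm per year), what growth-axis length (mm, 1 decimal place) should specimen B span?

Specimen A: after corrections the count is 22268 − 12 + 9 = 22265 varves.
A: Extension rate ≈ 470.5 / 22265 = 0.021 mm/year.
Length of B = 0.021 × 18872 = 396.3 mm.

396.3 mm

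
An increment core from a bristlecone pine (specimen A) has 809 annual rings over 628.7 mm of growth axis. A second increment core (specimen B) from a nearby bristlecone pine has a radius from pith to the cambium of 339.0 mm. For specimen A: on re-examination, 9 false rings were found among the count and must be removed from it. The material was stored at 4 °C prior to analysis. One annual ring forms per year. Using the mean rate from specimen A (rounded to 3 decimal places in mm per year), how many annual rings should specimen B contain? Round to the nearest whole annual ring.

Specimen A: adjusted count: 809 − 9 = 800 annual rings.
A: Extension rate ≈ 628.7 / 800 = 0.786 mm/yr.
Specimen B: 339.0 mm / 0.786 mm per year = 431.30 years ≈ 431 annual rings.

431 annual rings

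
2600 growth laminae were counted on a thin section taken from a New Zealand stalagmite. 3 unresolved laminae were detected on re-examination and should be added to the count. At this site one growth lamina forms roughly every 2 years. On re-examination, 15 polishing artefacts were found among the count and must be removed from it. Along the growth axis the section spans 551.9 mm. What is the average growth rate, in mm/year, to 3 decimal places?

0.107 mm/year

True growth lamina count = 2600 − 15 + 3 = 2588.
2588 growth laminae at 2 years each span 2588 × 2 = 5176 years.
Mean rate = 551.9 mm / 5176 years ≈ 0.107 mm/year.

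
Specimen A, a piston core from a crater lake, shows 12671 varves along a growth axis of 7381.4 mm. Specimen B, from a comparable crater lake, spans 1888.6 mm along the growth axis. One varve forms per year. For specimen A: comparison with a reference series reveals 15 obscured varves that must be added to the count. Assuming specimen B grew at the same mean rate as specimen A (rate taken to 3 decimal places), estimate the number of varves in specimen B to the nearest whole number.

3245 varves

Specimen A: adjusted count: 12671 + 15 = 12686 varves.
A: 7381.4 mm over 12686 years gives 7381.4 / 12686 ≈ 0.582 mm/yr.
Specimen B: 1888.6 mm / 0.582 mm per year = 3245.02 years ≈ 3245 varves.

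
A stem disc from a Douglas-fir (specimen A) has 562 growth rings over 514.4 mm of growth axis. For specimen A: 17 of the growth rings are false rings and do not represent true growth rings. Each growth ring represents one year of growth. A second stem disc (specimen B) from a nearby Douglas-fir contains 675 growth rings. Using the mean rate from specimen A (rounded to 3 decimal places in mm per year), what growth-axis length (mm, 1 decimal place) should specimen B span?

637.2 mm

Specimen A: true growth ring count = 562 − 17 = 545.
A: Mean rate = 514.4 mm / 545 years ≈ 0.944 mm/year.
Length of B = 0.944 × 675 = 637.2 mm.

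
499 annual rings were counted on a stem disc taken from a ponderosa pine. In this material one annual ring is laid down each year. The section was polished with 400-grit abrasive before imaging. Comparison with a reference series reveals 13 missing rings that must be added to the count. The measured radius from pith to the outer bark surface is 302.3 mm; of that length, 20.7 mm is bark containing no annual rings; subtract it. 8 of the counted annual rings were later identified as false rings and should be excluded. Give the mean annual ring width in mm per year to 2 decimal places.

Adjusted count: 499 − 8 + 13 = 504 annual rings.
Net length = 302.3 − 20.7 = 281.6 mm.
281.6 mm over 504 years gives 281.6 / 504 ≈ 0.56 mm per year.

0.56 mm per year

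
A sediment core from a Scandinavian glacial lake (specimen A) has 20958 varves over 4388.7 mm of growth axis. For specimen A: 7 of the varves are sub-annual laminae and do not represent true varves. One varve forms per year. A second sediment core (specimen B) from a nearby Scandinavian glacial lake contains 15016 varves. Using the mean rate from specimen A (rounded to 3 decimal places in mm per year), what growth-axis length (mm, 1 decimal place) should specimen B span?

3138.3 mm

Specimen A: after corrections the count is 20958 − 7 = 20951 varves.
A: Extension rate ≈ 4388.7 / 20951 = 0.209 mm/year.
For B, 0.209 mm/year × 15016 years = 3138.3 mm.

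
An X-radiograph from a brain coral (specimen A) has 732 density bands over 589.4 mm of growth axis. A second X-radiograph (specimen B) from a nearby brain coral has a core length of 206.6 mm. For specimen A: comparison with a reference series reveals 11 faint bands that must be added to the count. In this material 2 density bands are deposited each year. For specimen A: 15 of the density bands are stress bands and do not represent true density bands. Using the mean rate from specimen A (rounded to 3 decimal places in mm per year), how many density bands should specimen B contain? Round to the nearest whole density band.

255 density bands

Specimen A: after corrections the count is 732 − 15 + 11 = 728 density bands.
Specimen A: dividing by 2 density bands per year: 728 / 2 = 364 years.
A: Mean rate = 589.4 mm / 364 years ≈ 1.619 mm/yr.
For B, 206.6 / 1.619 = 127.61 years; at 2 density bands per year that is 127.61 × 2 ≈ 255 density bands.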